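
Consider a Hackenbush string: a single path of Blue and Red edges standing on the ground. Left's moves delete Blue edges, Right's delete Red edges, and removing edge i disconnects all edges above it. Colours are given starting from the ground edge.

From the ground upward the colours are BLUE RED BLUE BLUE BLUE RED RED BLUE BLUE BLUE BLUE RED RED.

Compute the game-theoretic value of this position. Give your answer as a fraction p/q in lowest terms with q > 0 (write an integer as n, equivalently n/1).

3705/4096

1 of 13 · B · max L 0 · min R +∞ => 1
2 of 13 · BR · max L 0 · min R 1 => 1/2
3 of 13 · BRB · max L 1/2 · min R 1 => 3/4
4 of 13 · BRBB · max L 3/4 · min R 1 => 7/8
5 of 13 · BRBBB · max L 7/8 · min R 1 => 15/16
6 of 13 · BRBBBR · max L 7/8 · min R 15/16 => 29/32
7 of 13 · BRBBBRR · max L 7/8 · min R 29/32 => 57/64
8 of 13 · BRBBBRRB · max L 57/64 · min R 29/32 => 115/128
9 of 13 · BRBBBRRBB · max L 115/128 · min R 29/32 => 231/256
10 of 13 · BRBBBRRBBB · max L 231/256 · min R 29/32 => 463/512
11 of 13 · BRBBBRRBBBB · max L 463/512 · min R 29/32 => 927/1024
12 of 13 · BRBBBRRBBBBR · max L 463/512 · min R 927/1024 => 1853/2048
13 of 13 · BRBBBRRBBBBRR · max L 463/512 · min R 1853/2048 => 3705/4096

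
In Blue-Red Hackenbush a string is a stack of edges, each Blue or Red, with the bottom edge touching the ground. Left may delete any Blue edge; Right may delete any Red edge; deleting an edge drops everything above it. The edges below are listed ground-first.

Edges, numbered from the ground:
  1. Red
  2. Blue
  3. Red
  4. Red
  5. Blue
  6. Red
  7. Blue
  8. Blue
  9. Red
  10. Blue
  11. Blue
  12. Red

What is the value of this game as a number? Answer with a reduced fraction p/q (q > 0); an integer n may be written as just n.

G(R) = { — | 0 } → -1
G(RB) = { -1 | 0 } → -1/2
G(RBR) = { -1 | -1/2, 0 } → -3/4
G(RBRR) = { -1 | -3/4, -1/2, 0 } → -7/8
G(RBRRB) = { -1, -7/8 | -3/4, -1/2, 0 } → -13/16
G(RBRRBR) = { -1, -7/8 | -13/16, -3/4, -1/2, 0 } → -27/32
G(RBRRBRB) = { -1, -7/8, -27/32 | -13/16, -3/4, -1/2, 0 } → -53/64
G(RBRRBRBB) = { -1, -7/8, -27/32, -53/64 | -13/16, -3/4, -1/2, 0 } → -105/128
G(RBRRBRBBR) = { -1, -7/8, -27/32, -53/64 | -105/128, -13/16, -3/4, -1/2, 0 } → -211/256
G(RBRRBRBBRB) = { -1, -7/8, -27/32, -53/64, -211/256 | -105/128, -13/16, -3/4, -1/2, 0 } → -421/512
G(RBRRBRBBRBB) = { -1, -7/8, -27/32, -53/64, -211/256, -421/512 | -105/128, -13/16, -3/4, -1/2, 0 } → -841/1024
G(RBRRBRBBRBBR) = { -1, -7/8, -27/32, -53/64, -211/256, -421/512 | -841/1024, -105/128, -13/16, -3/4, -1/2, 0 } → -1683/2048

-1683/2048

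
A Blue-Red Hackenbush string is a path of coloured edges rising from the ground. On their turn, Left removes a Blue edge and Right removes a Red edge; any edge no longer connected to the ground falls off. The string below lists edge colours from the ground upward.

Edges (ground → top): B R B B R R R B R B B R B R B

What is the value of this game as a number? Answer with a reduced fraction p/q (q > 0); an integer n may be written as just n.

val_1 [B]  L=[0]  R=[]  → 1
val_2 [BR]  L=[0]  R=[1]  → 1/2
val_3 [BRB]  L=[0; 1/2]  R=[1]  → 3/4
val_4 [BRBB]  L=[0; 1/2; 3/4]  R=[1]  → 7/8
val_5 [BRBBR]  L=[0; 1/2; 3/4]  R=[7/8; 1]  → 13/16
val_6 [BRBBRR]  L=[0; 1/2; 3/4]  R=[13/16; 7/8; 1]  → 25/32
val_7 [BRBBRRR]  L=[0; 1/2; 3/4]  R=[25/32; 13/16; 7/8; 1]  → 49/64
val_8 [BRBBRRRB]  L=[0; 1/2; 3/4; 49/64]  R=[25/32; 13/16; 7/8; 1]  → 99/128
val_9 [BRBBRRRBR]  L=[0; 1/2; 3/4; 49/64]  R=[99/128; 25/32; 13/16; 7/8; 1]  → 197/256
val_10 [BRBBRRRBRB]  L=[0; 1/2; 3/4; 49/64; 197/256]  R=[99/128; 25/32; 13/16; 7/8; 1]  → 395/512
val_11 [BRBBRRRBRBB]  L=[0; 1/2; 3/4; 49/64; 197/256; 395/512]  R=[99/128; 25/32; 13/16; 7/8; 1]  → 791/1024
val_12 [BRBBRRRBRBBR]  L=[0; 1/2; 3/4; 49/64; 197/256; 395/512]  R=[791/1024; 99/128; 25/32; 13/16; 7/8; 1]  → 1581/2048
val_13 [BRBBRRRBRBBRB]  L=[0; 1/2; 3/4; 49/64; 197/256; 395/512; 1581/2048]  R=[791/1024; 99/128; 25/32; 13/16; 7/8; 1]  → 3163/4096
val_14 [BRBBRRRBRBBRBR]  L=[0; 1/2; 3/4; 49/64; 197/256; 395/512; 1581/2048]  R=[3163/4096; 791/1024; 99/128; 25/32; 13/16; 7/8; 1]  → 6325/8192
val_15 [BRBBRRRBRBBRBRB]  L=[0; 1/2; 3/4; 49/64; 197/256; 395/512; 1581/2048; 6325/8192]  R=[3163/4096; 791/1024; 99/128; 25/32; 13/16; 7/8; 1]  → 12651/16384

12651/16384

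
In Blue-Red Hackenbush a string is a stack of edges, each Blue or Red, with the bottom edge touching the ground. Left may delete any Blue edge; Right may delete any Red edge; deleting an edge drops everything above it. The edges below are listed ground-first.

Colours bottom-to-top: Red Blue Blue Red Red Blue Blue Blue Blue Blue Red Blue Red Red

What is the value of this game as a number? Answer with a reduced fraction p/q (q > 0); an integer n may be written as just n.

R: Left { (no moves) }, Right { 0 } -> simplest -1
RB: Left { -1 }, Right { 0 } -> simplest -1/2
RBB: Left { -1,-1/2 }, Right { 0 } -> simplest -1/4
RBBR: Left { -1,-1/2 }, Right { -1/4,0 } -> simplest -3/8
RBBRR: Left { -1,-1/2 }, Right { -3/8,-1/4,0 } -> simplest -7/16
RBBRRB: Left { -1,-1/2,-7/16 }, Right { -3/8,-1/4,0 } -> simplest -13/32
RBBRRBB: Left { -1,-1/2,-7/16,-13/32 }, Right { -3/8,-1/4,0 } -> simplest -25/64
RBBRRBBB: Left { -1,-1/2,-7/16,-13/32,-25/64 }, Right { -3/8,-1/4,0 } -> simplest -49/128
RBBRRBBBB: Left { -1,-1/2,-7/16,-13/32,-25/64,-49/128 }, Right { -3/8,-1/4,0 } -> simplest -97/256
RBBRRBBBBB: Left { -1,-1/2,-7/16,-13/32,-25/64,-49/128,-97/256 }, Right { -3/8,-1/4,0 } -> simplest -193/512
RBBRRBBBBBR: Left { -1,-1/2,-7/16,-13/32,-25/64,-49/128,-97/256 }, Right { -193/512,-3/8,-1/4,0 } -> simplest -387/1024
RBBRRBBBBBRB: Left { -1,-1/2,-7/16,-13/32,-25/64,-49/128,-97/256,-387/1024 }, Right { -193/512,-3/8,-1/4,0 } -> simplest -773/2048
RBBRRBBBBBRBR: Left { -1,-1/2,-7/16,-13/32,-25/64,-49/128,-97/256,-387/1024 }, Right { -773/2048,-193/512,-3/8,-1/4,0 } -> simplest -1547/4096
RBBRRBBBBBRBRR: Left { -1,-1/2,-7/16,-13/32,-25/64,-49/128,-97/256,-387/1024 }, Right { -1547/4096,-773/2048,-193/512,-3/8,-1/4,0 } -> simplest -3095/8192

-3095/8192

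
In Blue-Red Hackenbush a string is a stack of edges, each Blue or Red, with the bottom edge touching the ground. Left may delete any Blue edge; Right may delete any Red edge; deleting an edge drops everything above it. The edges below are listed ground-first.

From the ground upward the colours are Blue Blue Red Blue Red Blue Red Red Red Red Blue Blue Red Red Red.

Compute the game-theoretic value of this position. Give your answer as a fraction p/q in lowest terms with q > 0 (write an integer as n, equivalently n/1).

B: Left { 0 }, Right {  } so simplest 1
BB: Left { 0, 1 }, Right {  } so simplest 2
BBR: Left { 0, 1 }, Right { 2 } so simplest 3/2
BBRB: Left { 0, 1, 3/2 }, Right { 2 } so simplest 7/4
BBRBR: Left { 0, 1, 3/2 }, Right { 7/4, 2 } so simplest 13/8
BBRBRB: Left { 0, 1, 3/2, 13/8 }, Right { 7/4, 2 } so simplest 27/16
BBRBRBR: Left { 0, 1, 3/2, 13/8 }, Right { 27/16, 7/4, 2 } so simplest 53/32
BBRBRBRR: Left { 0, 1, 3/2, 13/8 }, Right { 53/32, 27/16, 7/4, 2 } so simplest 105/64
BBRBRBRRR: Left { 0, 1, 3/2, 13/8 }, Right { 105/64, 53/32, 27/16, 7/4, 2 } so simplest 209/128
BBRBRBRRRR: Left { 0, 1, 3/2, 13/8 }, Right { 209/128, 105/64, 53/32, 27/16, 7/4, 2 } so simplest 417/256
BBRBRBRRRRB: Left { 0, 1, 3/2, 13/8, 417/256 }, Right { 209/128, 105/64, 53/32, 27/16, 7/4, 2 } so simplest 835/512
BBRBRBRRRRBB: Left { 0, 1, 3/2, 13/8, 417/256, 835/512 }, Right { 209/128, 105/64, 53/32, 27/16, 7/4, 2 } so simplest 1671/1024
BBRBRBRRRRBBR: Left { 0, 1, 3/2, 13/8, 417/256, 835/512 }, Right { 1671/1024, 209/128, 105/64, 53/32, 27/16, 7/4, 2 } so simplest 3341/2048
BBRBRBRRRRBBRR: Left { 0, 1, 3/2, 13/8, 417/256, 835/512 }, Right { 3341/2048, 1671/1024, 209/128, 105/64, 53/32, 27/16, 7/4, 2 } so simplest 6681/4096
BBRBRBRRRRBBRRR: Left { 0, 1, 3/2, 13/8, 417/256, 835/512 }, Right { 6681/4096, 3341/2048, 1671/1024, 209/128, 105/64, 53/32, 27/16, 7/4, 2 } so simplest 13361/8192

13361/8192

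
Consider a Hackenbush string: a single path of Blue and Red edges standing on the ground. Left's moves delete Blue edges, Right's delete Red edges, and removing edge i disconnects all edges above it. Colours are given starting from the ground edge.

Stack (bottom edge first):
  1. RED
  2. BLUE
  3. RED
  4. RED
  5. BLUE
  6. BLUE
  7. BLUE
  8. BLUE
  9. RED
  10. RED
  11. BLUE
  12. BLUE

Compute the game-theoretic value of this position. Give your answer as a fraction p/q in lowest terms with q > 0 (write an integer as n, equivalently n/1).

Build v(s[:k]) for k = 1..12, string s = RED BLUE RED RED BLUE BLUE BLUE BLUE RED RED BLUE BLUE.
v_1 [R]  L=[—]  R=[0]  gives -1
v_2 [RB]  L=[-1]  R=[0]  gives -1/2
v_3 [RBR]  L=[-1]  R=[-1/2, 0]  gives -3/4
v_4 [RBRR]  L=[-1]  R=[-3/4, -1/2, 0]  gives -7/8
v_5 [RBRRB]  L=[-1, -7/8]  R=[-3/4, -1/2, 0]  gives -13/16
v_6 [RBRRBB]  L=[-1, -7/8, -13/16]  R=[-3/4, -1/2, 0]  gives -25/32
v_7 [RBRRBBB]  L=[-1, -7/8, -13/16, -25/32]  R=[-3/4, -1/2, 0]  gives -49/64
v_8 [RBRRBBBB]  L=[-1, -7/8, -13/16, -25/32, -49/64]  R=[-3/4, -1/2, 0]  gives -97/128
v_9 [RBRRBBBBR]  L=[-1, -7/8, -13/16, -25/32, -49/64]  R=[-97/128, -3/4, -1/2, 0]  gives -195/256
v_10 [RBRRBBBBRR]  L=[-1, -7/8, -13/16, -25/32, -49/64]  R=[-195/256, -97/128, -3/4, -1/2, 0]  gives -391/512
v_11 [RBRRBBBBRRB]  L=[-1, -7/8, -13/16, -25/32, -49/64, -391/512]  R=[-195/256, -97/128, -3/4, -1/2, 0]  gives -781/1024
v_12 [RBRRBBBBRRBB]  L=[-1, -7/8, -13/16, -25/32, -49/64, -391/512, -781/1024]  R=[-195/256, -97/128, -3/4, -1/2, 0]  gives -1561/2048

-1561/2048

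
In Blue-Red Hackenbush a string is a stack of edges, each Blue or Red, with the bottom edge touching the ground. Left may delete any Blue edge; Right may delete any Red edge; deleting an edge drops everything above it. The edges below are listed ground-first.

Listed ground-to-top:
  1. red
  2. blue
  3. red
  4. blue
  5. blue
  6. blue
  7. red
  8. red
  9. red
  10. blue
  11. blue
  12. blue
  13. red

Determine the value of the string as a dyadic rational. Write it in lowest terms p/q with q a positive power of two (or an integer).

Recurse on prefixes of the 13-edge string red blue red blue blue blue red red red blue blue blue red:
step 1: add red to get r; options L={ ∅ } R={ 0 } = -1
step 2: add blue to get rb; options L={ -1 } R={ 0 } = -1/2
step 3: add red to get rbr; options L={ -1 } R={ -1/2, 0 } = -3/4
step 4: add blue to get rbrb; options L={ -1, -3/4 } R={ -1/2, 0 } = -5/8
step 5: add blue to get rbrbb; options L={ -1, -3/4, -5/8 } R={ -1/2, 0 } = -9/16
step 6: add blue to get rbrbbb; options L={ -1, -3/4, -5/8, -9/16 } R={ -1/2, 0 } = -17/32
step 7: add red to get rbrbbbr; options L={ -1, -3/4, -5/8, -9/16 } R={ -17/32, -1/2, 0 } = -35/64
step 8: add red to get rbrbbbrr; options L={ -1, -3/4, -5/8, -9/16 } R={ -35/64, -17/32, -1/2, 0 } = -71/128
step 9: add red to get rbrbbbrrr; options L={ -1, -3/4, -5/8, -9/16 } R={ -71/128, -35/64, -17/32, -1/2, 0 } = -143/256
step 10: add blue to get rbrbbbrrrb; options L={ -1, -3/4, -5/8, -9/16, -143/256 } R={ -71/128, -35/64, -17/32, -1/2, 0 } = -285/512
step 11: add blue to get rbrbbbrrrbb; options L={ -1, -3/4, -5/8, -9/16, -143/256, -285/512 } R={ -71/128, -35/64, -17/32, -1/2, 0 } = -569/1024
step 12: add blue to get rbrbbbrrrbbb; options L={ -1, -3/4, -5/8, -9/16, -143/256, -285/512, -569/1024 } R={ -71/128, -35/64, -17/32, -1/2, 0 } = -1137/2048
step 13: add red to get rbrbbbrrrbbbr; options L={ -1, -3/4, -5/8, -9/16, -143/256, -285/512, -569/1024 } R={ -1137/2048, -71/128, -35/64, -17/32, -1/2, 0 } = -2275/4096

-2275/4096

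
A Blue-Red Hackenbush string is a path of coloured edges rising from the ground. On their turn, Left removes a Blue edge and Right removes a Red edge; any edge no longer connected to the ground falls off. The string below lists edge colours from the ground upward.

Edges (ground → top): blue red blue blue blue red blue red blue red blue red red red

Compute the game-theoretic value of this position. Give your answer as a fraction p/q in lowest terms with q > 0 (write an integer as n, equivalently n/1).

7505/8192

edge 1 of 14 (blue): { 0 | · } — 1
edge 2 of 14 (red): { 0 | 1 } — 1/2
edge 3 of 14 (blue): { 0, 1/2 | 1 } — 3/4
edge 4 of 14 (blue): { 0, 1/2, 3/4 | 1 } — 7/8
edge 5 of 14 (blue): { 0, 1/2, 3/4, 7/8 | 1 } — 15/16
edge 6 of 14 (red): { 0, 1/2, 3/4, 7/8 | 15/16, 1 } — 29/32
edge 7 of 14 (blue): { 0, 1/2, 3/4, 7/8, 29/32 | 15/16, 1 } — 59/64
edge 8 of 14 (red): { 0, 1/2, 3/4, 7/8, 29/32 | 59/64, 15/16, 1 } — 117/128
edge 9 of 14 (blue): { 0, 1/2, 3/4, 7/8, 29/32, 117/128 | 59/64, 15/16, 1 } — 235/256
edge 10 of 14 (red): { 0, 1/2, 3/4, 7/8, 29/32, 117/128 | 235/256, 59/64, 15/16, 1 } — 469/512
edge 11 of 14 (blue): { 0, 1/2, 3/4, 7/8, 29/32, 117/128, 469/512 | 235/256, 59/64, 15/16, 1 } — 939/1024
edge 12 of 14 (red): { 0, 1/2, 3/4, 7/8, 29/32, 117/128, 469/512 | 939/1024, 235/256, 59/64, 15/16, 1 } — 1877/2048
edge 13 of 14 (red): { 0, 1/2, 3/4, 7/8, 29/32, 117/128, 469/512 | 1877/2048, 939/1024, 235/256, 59/64, 15/16, 1 } — 3753/4096
edge 14 of 14 (red): { 0, 1/2, 3/4, 7/8, 29/32, 117/128, 469/512 | 3753/4096, 1877/2048, 939/1024, 235/256, 59/64, 15/16, 1 } — 7505/8192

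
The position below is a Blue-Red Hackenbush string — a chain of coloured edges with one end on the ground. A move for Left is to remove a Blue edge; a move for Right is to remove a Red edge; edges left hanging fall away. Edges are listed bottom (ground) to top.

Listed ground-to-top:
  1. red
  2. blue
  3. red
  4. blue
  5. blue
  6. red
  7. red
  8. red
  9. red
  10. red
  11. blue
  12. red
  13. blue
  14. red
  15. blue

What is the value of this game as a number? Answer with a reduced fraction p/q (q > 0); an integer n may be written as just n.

-10197/16384

G_1 [r]  L=[·]  R=[0]  = -1
G_2 [rb]  L=[-1]  R=[0]  = -1/2
G_3 [rbr]  L=[-1]  R=[-1/2 0]  = -3/4
G_4 [rbrb]  L=[-1 -3/4]  R=[-1/2 0]  = -5/8
G_5 [rbrbb]  L=[-1 -3/4 -5/8]  R=[-1/2 0]  = -9/16
G_6 [rbrbbr]  L=[-1 -3/4 -5/8]  R=[-9/16 -1/2 0]  = -19/32
G_7 [rbrbbrr]  L=[-1 -3/4 -5/8]  R=[-19/32 -9/16 -1/2 0]  = -39/64
G_8 [rbrbbrrr]  L=[-1 -3/4 -5/8]  R=[-39/64 -19/32 -9/16 -1/2 0]  = -79/128
G_9 [rbrbbrrrr]  L=[-1 -3/4 -5/8]  R=[-79/128 -39/64 -19/32 -9/16 -1/2 0]  = -159/256
G_10 [rbrbbrrrrr]  L=[-1 -3/4 -5/8]  R=[-159/256 -79/128 -39/64 -19/32 -9/16 -1/2 0]  = -319/512
G_11 [rbrbbrrrrrb]  L=[-1 -3/4 -5/8 -319/512]  R=[-159/256 -79/128 -39/64 -19/32 -9/16 -1/2 0]  = -637/1024
G_12 [rbrbbrrrrrbr]  L=[-1 -3/4 -5/8 -319/512]  R=[-637/1024 -159/256 -79/128 -39/64 -19/32 -9/16 -1/2 0]  = -1275/2048
G_13 [rbrbbrrrrrbrb]  L=[-1 -3/4 -5/8 -319/512 -1275/2048]  R=[-637/1024 -159/256 -79/128 -39/64 -19/32 -9/16 -1/2 0]  = -2549/4096
G_14 [rbrbbrrrrrbrbr]  L=[-1 -3/4 -5/8 -319/512 -1275/2048]  R=[-2549/4096 -637/1024 -159/256 -79/128 -39/64 -19/32 -9/16 -1/2 0]  = -5099/8192
G_15 [rbrbbrrrrrbrbrb]  L=[-1 -3/4 -5/8 -319/512 -1275/2048 -5099/8192]  R=[-2549/4096 -637/1024 -159/256 -79/128 -39/64 -19/32 -9/16 -1/2 0]  = -10197/16384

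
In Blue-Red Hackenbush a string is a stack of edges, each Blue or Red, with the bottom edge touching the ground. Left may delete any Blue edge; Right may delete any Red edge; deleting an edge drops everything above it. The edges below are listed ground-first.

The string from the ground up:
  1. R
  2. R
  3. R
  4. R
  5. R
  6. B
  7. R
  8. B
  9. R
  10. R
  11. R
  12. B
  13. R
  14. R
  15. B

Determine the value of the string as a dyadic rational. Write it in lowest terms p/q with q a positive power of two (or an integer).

Prefix values for R R R R R B R B R R R B R R B via {L|R} + simplicity:
edge 1 of 15 (R): { (no moves) | 0 } = -1
edge 2 of 15 (R): { (no moves) | -1,0 } = -2
edge 3 of 15 (R): { (no moves) | -2,-1,0 } = -3
edge 4 of 15 (R): { (no moves) | -3,-2,-1,0 } = -4
edge 5 of 15 (R): { (no moves) | -4,-3,-2,-1,0 } = -5
edge 6 of 15 (B): { -5 | -4,-3,-2,-1,0 } = -9/2
edge 7 of 15 (R): { -5 | -9/2,-4,-3,-2,-1,0 } = -19/4
edge 8 of 15 (B): { -5,-19/4 | -9/2,-4,-3,-2,-1,0 } = -37/8
edge 9 of 15 (R): { -5,-19/4 | -37/8,-9/2,-4,-3,-2,-1,0 } = -75/16
edge 10 of 15 (R): { -5,-19/4 | -75/16,-37/8,-9/2,-4,-3,-2,-1,0 } = -151/32
edge 11 of 15 (R): { -5,-19/4 | -151/32,-75/16,-37/8,-9/2,-4,-3,-2,-1,0 } = -303/64
edge 12 of 15 (B): { -5,-19/4,-303/64 | -151/32,-75/16,-37/8,-9/2,-4,-3,-2,-1,0 } = -605/128
edge 13 of 15 (R): { -5,-19/4,-303/64 | -605/128,-151/32,-75/16,-37/8,-9/2,-4,-3,-2,-1,0 } = -1211/256
edge 14 of 15 (R): { -5,-19/4,-303/64 | -1211/256,-605/128,-151/32,-75/16,-37/8,-9/2,-4,-3,-2,-1,0 } = -2423/512
edge 15 of 15 (B): { -5,-19/4,-303/64,-2423/512 | -1211/256,-605/128,-151/32,-75/16,-37/8,-9/2,-4,-3,-2,-1,0 } = -4845/1024

-4845/1024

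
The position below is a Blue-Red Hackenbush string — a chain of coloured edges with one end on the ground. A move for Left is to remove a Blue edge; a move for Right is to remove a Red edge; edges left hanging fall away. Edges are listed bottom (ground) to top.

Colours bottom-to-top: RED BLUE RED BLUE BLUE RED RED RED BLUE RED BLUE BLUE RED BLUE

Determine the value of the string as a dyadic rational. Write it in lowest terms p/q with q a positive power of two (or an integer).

val_1 [R]  L=[∅]  R=[0]  = -1
val_2 [RB]  L=[-1]  R=[0]  = -1/2
val_3 [RBR]  L=[-1]  R=[-1/2 0]  = -3/4
val_4 [RBRB]  L=[-1 -3/4]  R=[-1/2 0]  = -5/8
val_5 [RBRBB]  L=[-1 -3/4 -5/8]  R=[-1/2 0]  = -9/16
val_6 [RBRBBR]  L=[-1 -3/4 -5/8]  R=[-9/16 -1/2 0]  = -19/32
val_7 [RBRBBRR]  L=[-1 -3/4 -5/8]  R=[-19/32 -9/16 -1/2 0]  = -39/64
val_8 [RBRBBRRR]  L=[-1 -3/4 -5/8]  R=[-39/64 -19/32 -9/16 -1/2 0]  = -79/128
val_9 [RBRBBRRRB]  L=[-1 -3/4 -5/8 -79/128]  R=[-39/64 -19/32 -9/16 -1/2 0]  = -157/256
val_10 [RBRBBRRRBR]  L=[-1 -3/4 -5/8 -79/128]  R=[-157/256 -39/64 -19/32 -9/16 -1/2 0]  = -315/512
val_11 [RBRBBRRRBRB]  L=[-1 -3/4 -5/8 -79/128 -315/512]  R=[-157/256 -39/64 -19/32 -9/16 -1/2 0]  = -629/1024
val_12 [RBRBBRRRBRBB]  L=[-1 -3/4 -5/8 -79/128 -315/512 -629/1024]  R=[-157/256 -39/64 -19/32 -9/16 -1/2 0]  = -1257/2048
val_13 [RBRBBRRRBRBBR]  L=[-1 -3/4 -5/8 -79/128 -315/512 -629/1024]  R=[-1257/2048 -157/256 -39/64 -19/32 -9/16 -1/2 0]  = -2515/4096
val_14 [RBRBBRRRBRBBRB]  L=[-1 -3/4 -5/8 -79/128 -315/512 -629/1024 -2515/4096]  R=[-1257/2048 -157/256 -39/64 -19/32 -9/16 -1/2 0]  = -5029/8192

-5029/8192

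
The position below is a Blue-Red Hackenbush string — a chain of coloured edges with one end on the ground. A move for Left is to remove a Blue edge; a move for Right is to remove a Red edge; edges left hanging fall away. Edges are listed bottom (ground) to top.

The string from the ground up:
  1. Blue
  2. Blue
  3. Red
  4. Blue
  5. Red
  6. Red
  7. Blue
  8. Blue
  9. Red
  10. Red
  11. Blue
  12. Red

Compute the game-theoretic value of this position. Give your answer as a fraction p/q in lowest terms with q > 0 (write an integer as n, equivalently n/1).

step 1: add Blue to get B; options L={ 0 } R={ · } so 1
step 2: add Blue to get BB; options L={ 0,1 } R={ · } so 2
step 3: add Red to get BBR; options L={ 0,1 } R={ 2 } so 3/2
step 4: add Blue to get BBRB; options L={ 0,1,3/2 } R={ 2 } so 7/4
step 5: add Red to get BBRBR; options L={ 0,1,3/2 } R={ 7/4,2 } so 13/8
step 6: add Red to get BBRBRR; options L={ 0,1,3/2 } R={ 13/8,7/4,2 } so 25/16
step 7: add Blue to get BBRBRRB; options L={ 0,1,3/2,25/16 } R={ 13/8,7/4,2 } so 51/32
step 8: add Blue to get BBRBRRBB; options L={ 0,1,3/2,25/16,51/32 } R={ 13/8,7/4,2 } so 103/64
step 9: add Red to get BBRBRRBBR; options L={ 0,1,3/2,25/16,51/32 } R={ 103/64,13/8,7/4,2 } so 205/128
step 10: add Red to get BBRBRRBBRR; options L={ 0,1,3/2,25/16,51/32 } R={ 205/128,103/64,13/8,7/4,2 } so 409/256
step 11: add Blue to get BBRBRRBBRRB; options L={ 0,1,3/2,25/16,51/32,409/256 } R={ 205/128,103/64,13/8,7/4,2 } so 819/512
step 12: add Red to get BBRBRRBBRRBR; options L={ 0,1,3/2,25/16,51/32,409/256 } R={ 819/512,205/128,103/64,13/8,7/4,2 } so 1637/1024

1637/1024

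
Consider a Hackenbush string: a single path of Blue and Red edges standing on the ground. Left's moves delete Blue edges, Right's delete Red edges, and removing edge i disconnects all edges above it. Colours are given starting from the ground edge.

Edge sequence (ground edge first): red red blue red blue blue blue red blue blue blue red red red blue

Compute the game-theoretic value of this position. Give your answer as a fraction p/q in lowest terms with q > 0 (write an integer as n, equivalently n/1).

Prefix values for red red blue red blue blue blue red blue blue blue red red red blue via {L|R} + simplicity:
1 of 15 · r · max L −∞ · min R 0 = -1
2 of 15 · rr · max L −∞ · min R -1 = -2
3 of 15 · rrb · max L -2 · min R -1 = -3/2
4 of 15 · rrbr · max L -2 · min R -3/2 = -7/4
5 of 15 · rrbrb · max L -7/4 · min R -3/2 = -13/8
6 of 15 · rrbrbb · max L -13/8 · min R -3/2 = -25/16
7 of 15 · rrbrbbb · max L -25/16 · min R -3/2 = -49/32
8 of 15 · rrbrbbbr · max L -25/16 · min R -49/32 = -99/64
9 of 15 · rrbrbbbrb · max L -99/64 · min R -49/32 = -197/128
10 of 15 · rrbrbbbrbb · max L -197/128 · min R -49/32 = -393/256
11 of 15 · rrbrbbbrbbb · max L -393/256 · min R -49/32 = -785/512
12 of 15 · rrbrbbbrbbbr · max L -393/256 · min R -785/512 = -1571/1024
13 of 15 · rrbrbbbrbbbrr · max L -393/256 · min R -1571/1024 = -3143/2048
14 of 15 · rrbrbbbrbbbrrr · max L -393/256 · min R -3143/2048 = -6287/4096
15 of 15 · rrbrbbbrbbbrrrb · max L -6287/4096 · min R -3143/2048 = -12573/8192

-12573/8192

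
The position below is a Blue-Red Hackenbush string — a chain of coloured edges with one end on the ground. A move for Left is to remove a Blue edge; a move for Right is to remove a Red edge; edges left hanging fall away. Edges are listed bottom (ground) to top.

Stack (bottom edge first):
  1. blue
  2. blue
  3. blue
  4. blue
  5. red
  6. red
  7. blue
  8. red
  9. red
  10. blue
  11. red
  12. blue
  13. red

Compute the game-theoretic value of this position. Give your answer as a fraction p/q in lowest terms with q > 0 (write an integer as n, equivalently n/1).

Prefix values for blue blue blue blue red red blue red red blue red blue red via {L|R} + simplicity:
G(b) = { 0 |  } = 1
G(bb) = { 0, 1 |  } = 2
G(bbb) = { 0, 1, 2 |  } = 3
G(bbbb) = { 0, 1, 2, 3 |  } = 4
G(bbbbr) = { 0, 1, 2, 3 | 4 } = 7/2
G(bbbbrr) = { 0, 1, 2, 3 | 7/2, 4 } = 13/4
G(bbbbrrb) = { 0, 1, 2, 3, 13/4 | 7/2, 4 } = 27/8
G(bbbbrrbr) = { 0, 1, 2, 3, 13/4 | 27/8, 7/2, 4 } = 53/16
G(bbbbrrbrr) = { 0, 1, 2, 3, 13/4 | 53/16, 27/8, 7/2, 4 } = 105/32
G(bbbbrrbrrb) = { 0, 1, 2, 3, 13/4, 105/32 | 53/16, 27/8, 7/2, 4 } = 211/64
G(bbbbrrbrrbr) = { 0, 1, 2, 3, 13/4, 105/32 | 211/64, 53/16, 27/8, 7/2, 4 } = 421/128
G(bbbbrrbrrbrb) = { 0, 1, 2, 3, 13/4, 105/32, 421/128 | 211/64, 53/16, 27/8, 7/2, 4 } = 843/256
G(bbbbrrbrrbrbr) = { 0, 1, 2, 3, 13/4, 105/32, 421/128 | 843/256, 211/64, 53/16, 27/8, 7/2, 4 } = 1685/512

1685/512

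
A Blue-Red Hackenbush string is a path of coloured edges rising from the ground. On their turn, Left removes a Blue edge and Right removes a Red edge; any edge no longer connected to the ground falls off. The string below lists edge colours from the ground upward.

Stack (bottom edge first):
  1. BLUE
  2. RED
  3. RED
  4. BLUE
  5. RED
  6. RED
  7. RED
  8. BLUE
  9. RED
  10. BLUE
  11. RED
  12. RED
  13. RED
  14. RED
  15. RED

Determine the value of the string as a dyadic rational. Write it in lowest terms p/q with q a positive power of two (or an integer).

Build g(s[:k]) for k = 1..15, string s = BLUE RED RED BLUE RED RED RED BLUE RED BLUE RED RED RED RED RED.
1 of 15 · B · max L 0 · min R +∞ → 1
2 of 15 · BR · max L 0 · min R 1 → 1/2
3 of 15 · BRR · max L 0 · min R 1/2 → 1/4
4 of 15 · BRRB · max L 1/4 · min R 1/2 → 3/8
5 of 15 · BRRBR · max L 1/4 · min R 3/8 → 5/16
6 of 15 · BRRBRR · max L 1/4 · min R 5/16 → 9/32
7 of 15 · BRRBRRR · max L 1/4 · min R 9/32 → 17/64
8 of 15 · BRRBRRRB · max L 17/64 · min R 9/32 → 35/128
9 of 15 · BRRBRRRBR · max L 17/64 · min R 35/128 → 69/256
10 of 15 · BRRBRRRBRB · max L 69/256 · min R 35/128 → 139/512
11 of 15 · BRRBRRRBRBR · max L 69/256 · min R 139/512 → 277/1024
12 of 15 · BRRBRRRBRBRR · max L 69/256 · min R 277/1024 → 553/2048
13 of 15 · BRRBRRRBRBRRR · max L 69/256 · min R 553/2048 → 1105/4096
14 of 15 · BRRBRRRBRBRRRR · max L 69/256 · min R 1105/4096 → 2209/8192
15 of 15 · BRRBRRRBRBRRRRR · max L 69/256 · min R 2209/8192 → 4417/16384

4417/16384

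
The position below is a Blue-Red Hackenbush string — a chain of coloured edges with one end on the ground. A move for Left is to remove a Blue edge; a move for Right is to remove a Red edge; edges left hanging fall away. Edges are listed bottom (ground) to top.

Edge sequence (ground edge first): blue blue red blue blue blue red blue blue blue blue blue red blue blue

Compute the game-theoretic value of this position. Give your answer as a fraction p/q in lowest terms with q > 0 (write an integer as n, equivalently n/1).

15863/8192

val_1 [b]  L=[0]  R=[∅]  = 1
val_2 [bb]  L=[0; 1]  R=[∅]  = 2
val_3 [bbr]  L=[0; 1]  R=[2]  = 3/2
val_4 [bbrb]  L=[0; 1; 3/2]  R=[2]  = 7/4
val_5 [bbrbb]  L=[0; 1; 3/2; 7/4]  R=[2]  = 15/8
val_6 [bbrbbb]  L=[0; 1; 3/2; 7/4; 15/8]  R=[2]  = 31/16
val_7 [bbrbbbr]  L=[0; 1; 3/2; 7/4; 15/8]  R=[31/16; 2]  = 61/32
val_8 [bbrbbbrb]  L=[0; 1; 3/2; 7/4; 15/8; 61/32]  R=[31/16; 2]  = 123/64
val_9 [bbrbbbrbb]  L=[0; 1; 3/2; 7/4; 15/8; 61/32; 123/64]  R=[31/16; 2]  = 247/128
val_10 [bbrbbbrbbb]  L=[0; 1; 3/2; 7/4; 15/8; 61/32; 123/64; 247/128]  R=[31/16; 2]  = 495/256
val_11 [bbrbbbrbbbb]  L=[0; 1; 3/2; 7/4; 15/8; 61/32; 123/64; 247/128; 495/256]  R=[31/16; 2]  = 991/512
val_12 [bbrbbbrbbbbb]  L=[0; 1; 3/2; 7/4; 15/8; 61/32; 123/64; 247/128; 495/256; 991/512]  R=[31/16; 2]  = 1983/1024
val_13 [bbrbbbrbbbbbr]  L=[0; 1; 3/2; 7/4; 15/8; 61/32; 123/64; 247/128; 495/256; 991/512]  R=[1983/1024; 31/16; 2]  = 3965/2048
val_14 [bbrbbbrbbbbbrb]  L=[0; 1; 3/2; 7/4; 15/8; 61/32; 123/64; 247/128; 495/256; 991/512; 3965/2048]  R=[1983/1024; 31/16; 2]  = 7931/4096
val_15 [bbrbbbrbbbbbrbb]  L=[0; 1; 3/2; 7/4; 15/8; 61/32; 123/64; 247/128; 495/256; 991/512; 3965/2048; 7931/4096]  R=[1983/1024; 31/16; 2]  = 15863/8192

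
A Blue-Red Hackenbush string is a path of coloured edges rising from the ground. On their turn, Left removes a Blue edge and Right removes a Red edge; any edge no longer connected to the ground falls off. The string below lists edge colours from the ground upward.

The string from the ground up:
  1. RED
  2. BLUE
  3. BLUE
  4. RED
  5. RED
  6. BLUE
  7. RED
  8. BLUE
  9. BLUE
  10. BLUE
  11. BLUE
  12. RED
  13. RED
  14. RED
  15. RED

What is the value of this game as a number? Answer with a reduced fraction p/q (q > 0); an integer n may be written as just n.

-6687/16384

g(R) = { — | 0 } — -1
g(RB) = { -1 | 0 } — -1/2
g(RBB) = { -1, -1/2 | 0 } — -1/4
g(RBBR) = { -1, -1/2 | -1/4, 0 } — -3/8
g(RBBRR) = { -1, -1/2 | -3/8, -1/4, 0 } — -7/16
g(RBBRRB) = { -1, -1/2, -7/16 | -3/8, -1/4, 0 } — -13/32
g(RBBRRBR) = { -1, -1/2, -7/16 | -13/32, -3/8, -1/4, 0 } — -27/64
g(RBBRRBRB) = { -1, -1/2, -7/16, -27/64 | -13/32, -3/8, -1/4, 0 } — -53/128
g(RBBRRBRBB) = { -1, -1/2, -7/16, -27/64, -53/128 | -13/32, -3/8, -1/4, 0 } — -105/256
g(RBBRRBRBBB) = { -1, -1/2, -7/16, -27/64, -53/128, -105/256 | -13/32, -3/8, -1/4, 0 } — -209/512
g(RBBRRBRBBBB) = { -1, -1/2, -7/16, -27/64, -53/128, -105/256, -209/512 | -13/32, -3/8, -1/4, 0 } — -417/1024
g(RBBRRBRBBBBR) = { -1, -1/2, -7/16, -27/64, -53/128, -105/256, -209/512 | -417/1024, -13/32, -3/8, -1/4, 0 } — -835/2048
g(RBBRRBRBBBBRR) = { -1, -1/2, -7/16, -27/64, -53/128, -105/256, -209/512 | -835/2048, -417/1024, -13/32, -3/8, -1/4, 0 } — -1671/4096
g(RBBRRBRBBBBRRR) = { -1, -1/2, -7/16, -27/64, -53/128, -105/256, -209/512 | -1671/4096, -835/2048, -417/1024, -13/32, -3/8, -1/4, 0 } — -3343/8192
g(RBBRRBRBBBBRRRR) = { -1, -1/2, -7/16, -27/64, -53/128, -105/256, -209/512 | -3343/8192, -1671/4096, -835/2048, -417/1024, -13/32, -3/8, -1/4, 0 } — -6687/16384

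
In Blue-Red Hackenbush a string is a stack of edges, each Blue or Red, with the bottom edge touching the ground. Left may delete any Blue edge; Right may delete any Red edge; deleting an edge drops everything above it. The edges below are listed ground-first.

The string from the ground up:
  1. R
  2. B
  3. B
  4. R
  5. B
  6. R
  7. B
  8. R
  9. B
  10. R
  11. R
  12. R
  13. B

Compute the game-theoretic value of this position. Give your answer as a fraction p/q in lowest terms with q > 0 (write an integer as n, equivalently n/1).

1 of 13 · R · max L −∞ · min R 0 -> -1
2 of 13 · RB · max L -1 · min R 0 -> -1/2
3 of 13 · RBB · max L -1/2 · min R 0 -> -1/4
4 of 13 · RBBR · max L -1/2 · min R -1/4 -> -3/8
5 of 13 · RBBRB · max L -3/8 · min R -1/4 -> -5/16
6 of 13 · RBBRBR · max L -3/8 · min R -5/16 -> -11/32
7 of 13 · RBBRBRB · max L -11/32 · min R -5/16 -> -21/64
8 of 13 · RBBRBRBR · max L -11/32 · min R -21/64 -> -43/128
9 of 13 · RBBRBRBRB · max L -43/128 · min R -21/64 -> -85/256
10 of 13 · RBBRBRBRBR · max L -43/128 · min R -85/256 -> -171/512
11 of 13 · RBBRBRBRBRR · max L -43/128 · min R -171/512 -> -343/1024
12 of 13 · RBBRBRBRBRRR · max L -43/128 · min R -343/1024 -> -687/2048
13 of 13 · RBBRBRBRBRRRB · max L -687/2048 · min R -343/1024 -> -1373/4096

-1373/4096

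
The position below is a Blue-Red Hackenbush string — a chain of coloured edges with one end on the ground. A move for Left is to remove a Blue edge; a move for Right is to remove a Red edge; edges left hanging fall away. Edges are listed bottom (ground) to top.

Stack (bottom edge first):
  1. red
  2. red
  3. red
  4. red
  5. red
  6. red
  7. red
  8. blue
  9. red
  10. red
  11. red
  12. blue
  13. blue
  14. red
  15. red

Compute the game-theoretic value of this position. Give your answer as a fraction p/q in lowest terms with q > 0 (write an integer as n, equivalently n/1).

Recurse on prefixes of the 15-edge string red red red red red red red blue red red red blue blue red red:
edge 1 of 15 (red): { (no moves) | 0 } → -1
edge 2 of 15 (red): { (no moves) | -1,0 } → -2
edge 3 of 15 (red): { (no moves) | -2,-1,0 } → -3
edge 4 of 15 (red): { (no moves) | -3,-2,-1,0 } → -4
edge 5 of 15 (red): { (no moves) | -4,-3,-2,-1,0 } → -5
edge 6 of 15 (red): { (no moves) | -5,-4,-3,-2,-1,0 } → -6
edge 7 of 15 (red): { (no moves) | -6,-5,-4,-3,-2,-1,0 } → -7
edge 8 of 15 (blue): { -7 | -6,-5,-4,-3,-2,-1,0 } → -13/2
edge 9 of 15 (red): { -7 | -13/2,-6,-5,-4,-3,-2,-1,0 } → -27/4
edge 10 of 15 (red): { -7 | -27/4,-13/2,-6,-5,-4,-3,-2,-1,0 } → -55/8
edge 11 of 15 (red): { -7 | -55/8,-27/4,-13/2,-6,-5,-4,-3,-2,-1,0 } → -111/16
edge 12 of 15 (blue): { -7,-111/16 | -55/8,-27/4,-13/2,-6,-5,-4,-3,-2,-1,0 } → -221/32
edge 13 of 15 (blue): { -7,-111/16,-221/32 | -55/8,-27/4,-13/2,-6,-5,-4,-3,-2,-1,0 } → -441/64
edge 14 of 15 (red): { -7,-111/16,-221/32 | -441/64,-55/8,-27/4,-13/2,-6,-5,-4,-3,-2,-1,0 } → -883/128
edge 15 of 15 (red): { -7,-111/16,-221/32 | -883/128,-441/64,-55/8,-27/4,-13/2,-6,-5,-4,-3,-2,-1,0 } → -1767/256

-1767/256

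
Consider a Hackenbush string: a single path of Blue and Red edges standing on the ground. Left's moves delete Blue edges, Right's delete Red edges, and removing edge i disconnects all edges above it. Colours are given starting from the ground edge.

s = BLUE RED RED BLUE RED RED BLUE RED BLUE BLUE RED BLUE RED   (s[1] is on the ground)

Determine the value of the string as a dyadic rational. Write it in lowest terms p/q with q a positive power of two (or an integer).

1205/4096

edge 1 of 13 (BLUE): { 0 | — } ⇒ 1
edge 2 of 13 (RED): { 0 | 1 } ⇒ 1/2
edge 3 of 13 (RED): { 0 | 1/2,1 } ⇒ 1/4
edge 4 of 13 (BLUE): { 0,1/4 | 1/2,1 } ⇒ 3/8
edge 5 of 13 (RED): { 0,1/4 | 3/8,1/2,1 } ⇒ 5/16
edge 6 of 13 (RED): { 0,1/4 | 5/16,3/8,1/2,1 } ⇒ 9/32
edge 7 of 13 (BLUE): { 0,1/4,9/32 | 5/16,3/8,1/2,1 } ⇒ 19/64
edge 8 of 13 (RED): { 0,1/4,9/32 | 19/64,5/16,3/8,1/2,1 } ⇒ 37/128
edge 9 of 13 (BLUE): { 0,1/4,9/32,37/128 | 19/64,5/16,3/8,1/2,1 } ⇒ 75/256
edge 10 of 13 (BLUE): { 0,1/4,9/32,37/128,75/256 | 19/64,5/16,3/8,1/2,1 } ⇒ 151/512
edge 11 of 13 (RED): { 0,1/4,9/32,37/128,75/256 | 151/512,19/64,5/16,3/8,1/2,1 } ⇒ 301/1024
edge 12 of 13 (BLUE): { 0,1/4,9/32,37/128,75/256,301/1024 | 151/512,19/64,5/16,3/8,1/2,1 } ⇒ 603/2048
edge 13 of 13 (RED): { 0,1/4,9/32,37/128,75/256,301/1024 | 603/2048,151/512,19/64,5/16,3/8,1/2,1 } ⇒ 1205/4096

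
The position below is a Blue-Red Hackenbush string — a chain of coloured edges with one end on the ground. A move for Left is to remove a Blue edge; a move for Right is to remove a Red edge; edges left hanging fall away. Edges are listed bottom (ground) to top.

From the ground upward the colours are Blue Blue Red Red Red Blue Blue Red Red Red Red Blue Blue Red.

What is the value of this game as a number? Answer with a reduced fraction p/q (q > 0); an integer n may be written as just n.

edge 1 of 14 (Blue): { 0 | ∅ } ⇒ 1
edge 2 of 14 (Blue): { 0 1 | ∅ } ⇒ 2
edge 3 of 14 (Red): { 0 1 | 2 } ⇒ 3/2
edge 4 of 14 (Red): { 0 1 | 3/2 2 } ⇒ 5/4
edge 5 of 14 (Red): { 0 1 | 5/4 3/2 2 } ⇒ 9/8
edge 6 of 14 (Blue): { 0 1 9/8 | 5/4 3/2 2 } ⇒ 19/16
edge 7 of 14 (Blue): { 0 1 9/8 19/16 | 5/4 3/2 2 } ⇒ 39/32
edge 8 of 14 (Red): { 0 1 9/8 19/16 | 39/32 5/4 3/2 2 } ⇒ 77/64
edge 9 of 14 (Red): { 0 1 9/8 19/16 | 77/64 39/32 5/4 3/2 2 } ⇒ 153/128
edge 10 of 14 (Red): { 0 1 9/8 19/16 | 153/128 77/64 39/32 5/4 3/2 2 } ⇒ 305/256
edge 11 of 14 (Red): { 0 1 9/8 19/16 | 305/256 153/128 77/64 39/32 5/4 3/2 2 } ⇒ 609/512
edge 12 of 14 (Blue): { 0 1 9/8 19/16 609/512 | 305/256 153/128 77/64 39/32 5/4 3/2 2 } ⇒ 1219/1024
edge 13 of 14 (Blue): { 0 1 9/8 19/16 609/512 1219/1024 | 305/256 153/128 77/64 39/32 5/4 3/2 2 } ⇒ 2439/2048
edge 14 of 14 (Red): { 0 1 9/8 19/16 609/512 1219/1024 | 2439/2048 305/256 153/128 77/64 39/32 5/4 3/2 2 } ⇒ 4877/4096

4877/4096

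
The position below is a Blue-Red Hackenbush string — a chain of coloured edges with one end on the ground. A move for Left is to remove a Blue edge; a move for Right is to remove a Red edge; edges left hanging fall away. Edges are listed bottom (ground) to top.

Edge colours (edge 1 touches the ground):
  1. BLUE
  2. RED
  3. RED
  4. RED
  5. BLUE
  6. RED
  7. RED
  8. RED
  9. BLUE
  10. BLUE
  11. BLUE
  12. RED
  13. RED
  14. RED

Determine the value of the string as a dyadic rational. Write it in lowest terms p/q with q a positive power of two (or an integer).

step 1: add BLUE to get B; options L={ 0 } R={ · } = 1
step 2: add RED to get BR; options L={ 0 } R={ 1 } = 1/2
step 3: add RED to get BRR; options L={ 0 } R={ 1/2,1 } = 1/4
step 4: add RED to get BRRR; options L={ 0 } R={ 1/4,1/2,1 } = 1/8
step 5: add BLUE to get BRRRB; options L={ 0,1/8 } R={ 1/4,1/2,1 } = 3/16
step 6: add RED to get BRRRBR; options L={ 0,1/8 } R={ 3/16,1/4,1/2,1 } = 5/32
step 7: add RED to get BRRRBRR; options L={ 0,1/8 } R={ 5/32,3/16,1/4,1/2,1 } = 9/64
step 8: add RED to get BRRRBRRR; options L={ 0,1/8 } R={ 9/64,5/32,3/16,1/4,1/2,1 } = 17/128
step 9: add BLUE to get BRRRBRRRB; options L={ 0,1/8,17/128 } R={ 9/64,5/32,3/16,1/4,1/2,1 } = 35/256
step 10: add BLUE to get BRRRBRRRBB; options L={ 0,1/8,17/128,35/256 } R={ 9/64,5/32,3/16,1/4,1/2,1 } = 71/512
step 11: add BLUE to get BRRRBRRRBBB; options L={ 0,1/8,17/128,35/256,71/512 } R={ 9/64,5/32,3/16,1/4,1/2,1 } = 143/1024
step 12: add RED to get BRRRBRRRBBBR; options L={ 0,1/8,17/128,35/256,71/512 } R={ 143/1024,9/64,5/32,3/16,1/4,1/2,1 } = 285/2048
step 13: add RED to get BRRRBRRRBBBRR; options L={ 0,1/8,17/128,35/256,71/512 } R={ 285/2048,143/1024,9/64,5/32,3/16,1/4,1/2,1 } = 569/4096
step 14: add RED to get BRRRBRRRBBBRRR; options L={ 0,1/8,17/128,35/256,71/512 } R={ 569/4096,285/2048,143/1024,9/64,5/32,3/16,1/4,1/2,1 } = 1137/8192

1137/8192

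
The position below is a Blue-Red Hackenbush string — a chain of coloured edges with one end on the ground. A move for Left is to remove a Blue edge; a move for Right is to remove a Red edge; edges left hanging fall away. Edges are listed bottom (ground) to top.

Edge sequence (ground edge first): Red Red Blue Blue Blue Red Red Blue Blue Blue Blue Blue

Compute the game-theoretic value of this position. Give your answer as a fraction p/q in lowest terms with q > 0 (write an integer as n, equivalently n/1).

Recurse on prefixes of the 12-edge string Red Red Blue Blue Blue Red Red Blue Blue Blue Blue Blue:
value_1 [R]  L=[(no moves)]  R=[0]  = -1
value_2 [RR]  L=[(no moves)]  R=[-1, 0]  = -2
value_3 [RRB]  L=[-2]  R=[-1, 0]  = -3/2
value_4 [RRBB]  L=[-2, -3/2]  R=[-1, 0]  = -5/4
value_5 [RRBBB]  L=[-2, -3/2, -5/4]  R=[-1, 0]  = -9/8
value_6 [RRBBBR]  L=[-2, -3/2, -5/4]  R=[-9/8, -1, 0]  = -19/16
value_7 [RRBBBRR]  L=[-2, -3/2, -5/4]  R=[-19/16, -9/8, -1, 0]  = -39/32
value_8 [RRBBBRRB]  L=[-2, -3/2, -5/4, -39/32]  R=[-19/16, -9/8, -1, 0]  = -77/64
value_9 [RRBBBRRBB]  L=[-2, -3/2, -5/4, -39/32, -77/64]  R=[-19/16, -9/8, -1, 0]  = -153/128
value_10 [RRBBBRRBBB]  L=[-2, -3/2, -5/4, -39/32, -77/64, -153/128]  R=[-19/16, -9/8, -1, 0]  = -305/256
value_11 [RRBBBRRBBBB]  L=[-2, -3/2, -5/4, -39/32, -77/64, -153/128, -305/256]  R=[-19/16, -9/8, -1, 0]  = -609/512
value_12 [RRBBBRRBBBBB]  L=[-2, -3/2, -5/4, -39/32, -77/64, -153/128, -305/256, -609/512]  R=[-19/16, -9/8, -1, 0]  = -1217/1024

-1217/1024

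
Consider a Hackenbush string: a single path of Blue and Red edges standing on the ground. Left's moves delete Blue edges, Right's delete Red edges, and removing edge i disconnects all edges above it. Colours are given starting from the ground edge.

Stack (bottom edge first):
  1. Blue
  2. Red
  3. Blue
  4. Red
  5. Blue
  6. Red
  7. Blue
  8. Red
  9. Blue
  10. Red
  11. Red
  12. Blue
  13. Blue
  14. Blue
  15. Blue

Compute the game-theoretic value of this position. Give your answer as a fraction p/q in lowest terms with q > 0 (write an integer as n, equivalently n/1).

10911/16384

Prefix values for Blue Red Blue Red Blue Red Blue Red Blue Red Red Blue Blue Blue Blue via {L|R} + simplicity:
g_1 [B]  L=[0]  R=[]  ⇒ 1
g_2 [BR]  L=[0]  R=[1]  ⇒ 1/2
g_3 [BRB]  L=[0, 1/2]  R=[1]  ⇒ 3/4
g_4 [BRBR]  L=[0, 1/2]  R=[3/4, 1]  ⇒ 5/8
g_5 [BRBRB]  L=[0, 1/2, 5/8]  R=[3/4, 1]  ⇒ 11/16
g_6 [BRBRBR]  L=[0, 1/2, 5/8]  R=[11/16, 3/4, 1]  ⇒ 21/32
g_7 [BRBRBRB]  L=[0, 1/2, 5/8, 21/32]  R=[11/16, 3/4, 1]  ⇒ 43/64
g_8 [BRBRBRBR]  L=[0, 1/2, 5/8, 21/32]  R=[43/64, 11/16, 3/4, 1]  ⇒ 85/128
g_9 [BRBRBRBRB]  L=[0, 1/2, 5/8, 21/32, 85/128]  R=[43/64, 11/16, 3/4, 1]  ⇒ 171/256
g_10 [BRBRBRBRBR]  L=[0, 1/2, 5/8, 21/32, 85/128]  R=[171/256, 43/64, 11/16, 3/4, 1]  ⇒ 341/512
g_11 [BRBRBRBRBRR]  L=[0, 1/2, 5/8, 21/32, 85/128]  R=[341/512, 171/256, 43/64, 11/16, 3/4, 1]  ⇒ 681/1024
g_12 [BRBRBRBRBRRB]  L=[0, 1/2, 5/8, 21/32, 85/128, 681/1024]  R=[341/512, 171/256, 43/64, 11/16, 3/4, 1]  ⇒ 1363/2048
g_13 [BRBRBRBRBRRBB]  L=[0, 1/2, 5/8, 21/32, 85/128, 681/1024, 1363/2048]  R=[341/512, 171/256, 43/64, 11/16, 3/4, 1]  ⇒ 2727/4096
g_14 [BRBRBRBRBRRBBB]  L=[0, 1/2, 5/8, 21/32, 85/128, 681/1024, 1363/2048, 2727/4096]  R=[341/512, 171/256, 43/64, 11/16, 3/4, 1]  ⇒ 5455/8192
g_15 [BRBRBRBRBRRBBBB]  L=[0, 1/2, 5/8, 21/32, 85/128, 681/1024, 1363/2048, 2727/4096, 5455/8192]  R=[341/512, 171/256, 43/64, 11/16, 3/4, 1]  ⇒ 10911/16384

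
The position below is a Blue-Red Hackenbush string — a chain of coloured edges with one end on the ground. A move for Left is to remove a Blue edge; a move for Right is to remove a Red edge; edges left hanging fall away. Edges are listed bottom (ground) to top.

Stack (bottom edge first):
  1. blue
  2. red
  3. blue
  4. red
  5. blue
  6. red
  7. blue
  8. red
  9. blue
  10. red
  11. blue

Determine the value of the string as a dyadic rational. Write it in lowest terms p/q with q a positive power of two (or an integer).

683/1024

step 1: add blue to get b; options L={ 0 } R={ · } → 1
step 2: add red to get br; options L={ 0 } R={ 1 } → 1/2
step 3: add blue to get brb; options L={ 0, 1/2 } R={ 1 } → 3/4
step 4: add red to get brbr; options L={ 0, 1/2 } R={ 3/4, 1 } → 5/8
step 5: add blue to get brbrb; options L={ 0, 1/2, 5/8 } R={ 3/4, 1 } → 11/16
step 6: add red to get brbrbr; options L={ 0, 1/2, 5/8 } R={ 11/16, 3/4, 1 } → 21/32
step 7: add blue to get brbrbrb; options L={ 0, 1/2, 5/8, 21/32 } R={ 11/16, 3/4, 1 } → 43/64
step 8: add red to get brbrbrbr; options L={ 0, 1/2, 5/8, 21/32 } R={ 43/64, 11/16, 3/4, 1 } → 85/128
step 9: add blue to get brbrbrbrb; options L={ 0, 1/2, 5/8, 21/32, 85/128 } R={ 43/64, 11/16, 3/4, 1 } → 171/256
step 10: add red to get brbrbrbrbr; options L={ 0, 1/2, 5/8, 21/32, 85/128 } R={ 171/256, 43/64, 11/16, 3/4, 1 } → 341/512
step 11: add blue to get brbrbrbrbrb; options L={ 0, 1/2, 5/8, 21/32, 85/128, 341/512 } R={ 171/256, 43/64, 11/16, 3/4, 1 } → 683/1024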